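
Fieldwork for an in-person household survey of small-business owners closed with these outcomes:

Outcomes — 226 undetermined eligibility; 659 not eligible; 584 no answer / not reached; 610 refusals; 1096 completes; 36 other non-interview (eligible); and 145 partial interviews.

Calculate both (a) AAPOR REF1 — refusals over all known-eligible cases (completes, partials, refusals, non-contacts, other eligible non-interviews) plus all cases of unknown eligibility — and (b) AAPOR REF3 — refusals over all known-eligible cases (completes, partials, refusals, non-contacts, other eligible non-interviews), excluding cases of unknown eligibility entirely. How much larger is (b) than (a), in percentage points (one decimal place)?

Top: 610
Base: 1096 + 145 + 610 + 584 + 36 + 226 = 2697
REF1 = 610 / 2697 = 0.2262
Base: 1096 + 145 + 610 + 584 + 36 = 2471
REF3 = 610 / 2471 = 0.2469
Difference = 24.69 − 22.62 = 2.07 percentage points

2.1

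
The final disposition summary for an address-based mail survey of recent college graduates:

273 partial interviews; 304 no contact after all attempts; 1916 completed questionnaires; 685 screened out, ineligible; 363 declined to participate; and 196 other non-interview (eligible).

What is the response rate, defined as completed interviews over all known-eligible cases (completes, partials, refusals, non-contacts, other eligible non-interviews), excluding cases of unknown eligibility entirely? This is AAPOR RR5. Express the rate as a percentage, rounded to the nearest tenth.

62.8%

Num = 1916
Denominator = 1916 + 273 + 363 + 304 + 196 = 3052
RR5 = 1916 / 3052 = 0.6278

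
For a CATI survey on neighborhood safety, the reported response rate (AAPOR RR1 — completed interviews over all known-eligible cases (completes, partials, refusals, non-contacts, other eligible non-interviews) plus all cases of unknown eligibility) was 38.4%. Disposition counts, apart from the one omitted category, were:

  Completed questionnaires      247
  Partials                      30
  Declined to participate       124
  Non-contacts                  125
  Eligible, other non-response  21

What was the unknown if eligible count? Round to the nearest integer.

RR1 = 247 / D = 0.384
D = 247 / 0.384 = 643.2
Remaining denominator categories sum to 547
unknown if eligible = 643.2 − 547 ≈ 96

96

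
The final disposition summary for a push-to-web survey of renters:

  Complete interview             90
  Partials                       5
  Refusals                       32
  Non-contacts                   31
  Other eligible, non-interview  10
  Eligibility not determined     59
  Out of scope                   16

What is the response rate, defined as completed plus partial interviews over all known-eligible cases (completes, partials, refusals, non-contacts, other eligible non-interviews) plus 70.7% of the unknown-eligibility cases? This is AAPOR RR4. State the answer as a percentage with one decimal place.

Numerator: 90 + 5 = 95
Eligible (known): 90 + 5 + 32 + 31 + 10 = 168
Eligible share of unknowns: 0.7070 × 59 = 41.71
Denom: 168 + 41.71 = 209.71
RR4 = 95 / 209.71 = 0.4530

45.3%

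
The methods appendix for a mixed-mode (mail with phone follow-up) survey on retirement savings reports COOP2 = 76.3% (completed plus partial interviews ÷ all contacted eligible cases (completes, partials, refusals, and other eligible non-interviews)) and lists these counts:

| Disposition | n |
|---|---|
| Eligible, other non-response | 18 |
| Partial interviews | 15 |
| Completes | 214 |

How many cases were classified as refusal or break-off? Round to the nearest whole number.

53

Top = 214 + 15 = 229
COOP2 = 229 / D = 0.763
D = 229 / 0.763 = 300.1
Other denominator terms total 247
refusal or break-off = 300.1 − 247 ≈ 53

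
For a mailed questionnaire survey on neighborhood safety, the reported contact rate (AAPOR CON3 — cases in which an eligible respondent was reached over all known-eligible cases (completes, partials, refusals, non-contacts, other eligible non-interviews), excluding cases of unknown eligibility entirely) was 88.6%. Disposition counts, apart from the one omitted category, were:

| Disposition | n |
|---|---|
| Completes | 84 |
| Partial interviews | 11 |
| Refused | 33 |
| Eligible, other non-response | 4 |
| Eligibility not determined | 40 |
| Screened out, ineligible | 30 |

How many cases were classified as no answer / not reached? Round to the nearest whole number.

17

Num: 84 + 11 + 33 + 4 = 132
CON3 = 132 / D = 0.886
D = 132 / 0.886 = 149.0
Rest of base = 132
no answer / not reached = 149.0 − 132 ≈ 17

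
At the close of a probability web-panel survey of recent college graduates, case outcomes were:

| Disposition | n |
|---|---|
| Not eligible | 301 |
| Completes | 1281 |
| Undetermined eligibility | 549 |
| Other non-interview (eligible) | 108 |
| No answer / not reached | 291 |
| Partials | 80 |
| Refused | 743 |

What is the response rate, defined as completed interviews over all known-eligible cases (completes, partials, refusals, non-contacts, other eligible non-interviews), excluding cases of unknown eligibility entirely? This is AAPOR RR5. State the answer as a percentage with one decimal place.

51.2%

Num: 1281
Denom: 1281 + 80 + 743 + 291 + 108 = 2503
RR5 = 1281 / 2503 = 0.5118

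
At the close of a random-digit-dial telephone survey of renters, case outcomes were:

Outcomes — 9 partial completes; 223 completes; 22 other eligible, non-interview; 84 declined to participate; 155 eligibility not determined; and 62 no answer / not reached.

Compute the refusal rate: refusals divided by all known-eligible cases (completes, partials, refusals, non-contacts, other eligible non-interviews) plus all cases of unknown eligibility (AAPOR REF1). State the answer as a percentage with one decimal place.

Num → 84
Denom → 223 + 9 + 84 + 62 + 22 + 155 = 555
REF1 = 84 / 555 = 0.1514

15.1%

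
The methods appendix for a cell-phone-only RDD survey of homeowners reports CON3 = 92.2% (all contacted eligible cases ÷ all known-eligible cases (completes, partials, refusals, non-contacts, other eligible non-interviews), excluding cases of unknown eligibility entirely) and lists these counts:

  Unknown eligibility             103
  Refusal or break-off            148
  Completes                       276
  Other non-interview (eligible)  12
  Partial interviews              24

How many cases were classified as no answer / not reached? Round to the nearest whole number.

39

Num = 276 + 24 + 148 + 12 = 460
CON3 = 460 / D = 0.922
D = 460 / 0.922 = 498.9
Remaining denominator categories sum to 460
no answer / not reached = 498.9 − 460 ≈ 39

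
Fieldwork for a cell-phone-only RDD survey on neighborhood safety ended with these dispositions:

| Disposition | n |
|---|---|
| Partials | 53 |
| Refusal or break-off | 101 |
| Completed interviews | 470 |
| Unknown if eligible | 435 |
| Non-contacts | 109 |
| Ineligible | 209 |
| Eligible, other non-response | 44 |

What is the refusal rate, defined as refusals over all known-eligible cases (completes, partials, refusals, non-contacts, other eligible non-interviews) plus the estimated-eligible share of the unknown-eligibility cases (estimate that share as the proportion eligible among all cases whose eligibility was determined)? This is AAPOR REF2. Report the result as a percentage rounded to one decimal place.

9.0%

Top: 101
Known eligible: 470 + 53 + 101 + 109 + 44 = 777
e = 777 / (777 + 209) = 777 / 986 = 0.7880
Eligible share of unknowns: 0.7880 × 435 = 342.78
Denom: 777 + 342.78 = 1119.78
REF2 = 101 / 1119.78 = 0.0902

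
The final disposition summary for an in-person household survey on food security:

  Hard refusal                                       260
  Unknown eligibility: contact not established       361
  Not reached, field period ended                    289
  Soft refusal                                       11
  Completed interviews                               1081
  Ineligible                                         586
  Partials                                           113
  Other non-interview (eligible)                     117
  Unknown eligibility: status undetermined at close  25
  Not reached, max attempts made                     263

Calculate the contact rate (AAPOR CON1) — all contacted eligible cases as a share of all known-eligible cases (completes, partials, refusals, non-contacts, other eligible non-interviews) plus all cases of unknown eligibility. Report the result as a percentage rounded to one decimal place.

62.8%

Refusal or break-off = 260 + 11 = 271
No contact after all attempts = 289 + 263 = 552
Eligibility not determined = 361 + 25 = 386
Top = 1081 + 113 + 271 + 117 = 1582
Denominator = 1081 + 113 + 271 + 552 + 117 + 386 = 2520
CON1 = 1582 / 2520 = 0.6278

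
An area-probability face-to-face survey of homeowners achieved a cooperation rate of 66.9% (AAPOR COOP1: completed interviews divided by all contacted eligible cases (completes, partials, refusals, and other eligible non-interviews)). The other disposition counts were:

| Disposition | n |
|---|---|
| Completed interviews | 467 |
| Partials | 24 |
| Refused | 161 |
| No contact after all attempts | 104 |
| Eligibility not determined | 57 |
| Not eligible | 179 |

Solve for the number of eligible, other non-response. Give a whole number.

COOP1 = 467 / D = 0.669
D = 467 / 0.669 = 698.1
Remaining denominator categories sum to 652
eligible, other non-response = 698.1 − 652 ≈ 46

46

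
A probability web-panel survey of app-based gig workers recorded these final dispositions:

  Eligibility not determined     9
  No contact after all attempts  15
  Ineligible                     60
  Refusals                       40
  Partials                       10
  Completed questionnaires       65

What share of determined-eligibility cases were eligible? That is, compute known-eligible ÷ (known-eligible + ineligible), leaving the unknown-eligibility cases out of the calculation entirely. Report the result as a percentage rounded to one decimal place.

68.4%

Determined eligible: 65 + 10 + 40 + 15 = 130
e = 130 / (130 + 60) = 130 / 190 = 0.6842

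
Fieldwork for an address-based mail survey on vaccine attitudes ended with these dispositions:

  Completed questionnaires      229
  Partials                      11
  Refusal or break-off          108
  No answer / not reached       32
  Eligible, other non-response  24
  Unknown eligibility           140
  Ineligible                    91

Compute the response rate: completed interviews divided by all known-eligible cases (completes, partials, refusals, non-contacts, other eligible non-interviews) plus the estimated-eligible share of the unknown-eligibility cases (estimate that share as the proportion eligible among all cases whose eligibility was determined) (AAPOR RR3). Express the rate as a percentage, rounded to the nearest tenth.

44.2%

Numerator → 229
Known eligible → 229 + 11 + 108 + 32 + 24 = 404
e = 404 / (404 + 91) = 404 / 495 = 0.8162
Estimated eligible among unknowns → 0.8162 × 140 = 114.27
Denom → 404 + 114.27 = 518.27
RR3 = 229 / 518.27 = 0.4419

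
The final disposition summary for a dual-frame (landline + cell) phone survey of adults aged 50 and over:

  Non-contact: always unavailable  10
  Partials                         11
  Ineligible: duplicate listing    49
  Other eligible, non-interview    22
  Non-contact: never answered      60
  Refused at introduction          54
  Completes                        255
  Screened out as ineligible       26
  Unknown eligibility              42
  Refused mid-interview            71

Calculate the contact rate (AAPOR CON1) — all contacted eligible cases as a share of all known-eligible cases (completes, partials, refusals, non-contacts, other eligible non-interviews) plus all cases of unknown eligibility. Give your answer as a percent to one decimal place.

78.7%

Declined to participate = 54 + 71 = 125
No contact after all attempts = 60 + 10 = 70
Out of scope = 26 + 49 = 75
Num = 255 + 11 + 125 + 22 = 413
Denominator = 255 + 11 + 125 + 70 + 22 + 42 = 525
CON1 = 413 / 525 = 0.7867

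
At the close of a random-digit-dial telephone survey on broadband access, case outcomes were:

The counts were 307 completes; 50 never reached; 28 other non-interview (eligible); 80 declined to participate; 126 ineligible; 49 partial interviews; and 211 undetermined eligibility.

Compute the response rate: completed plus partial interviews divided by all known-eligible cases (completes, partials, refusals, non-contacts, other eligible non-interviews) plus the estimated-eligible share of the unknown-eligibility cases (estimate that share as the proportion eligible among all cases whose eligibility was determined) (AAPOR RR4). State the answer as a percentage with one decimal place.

52.1%

Top = 307 + 49 = 356
Determined eligible = 307 + 49 + 80 + 50 + 28 = 514
e = 514 / (514 + 126) = 514 / 640 = 0.8031
e × U = 0.8031 × 211 = 169.45
Denominator = 514 + 169.45 = 683.45
RR4 = 356 / 683.45 = 0.5209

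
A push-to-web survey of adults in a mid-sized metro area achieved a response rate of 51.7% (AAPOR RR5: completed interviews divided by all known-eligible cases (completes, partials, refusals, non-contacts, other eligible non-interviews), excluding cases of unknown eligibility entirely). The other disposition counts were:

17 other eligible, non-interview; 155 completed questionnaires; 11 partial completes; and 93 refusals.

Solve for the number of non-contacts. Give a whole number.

RR5 = 155 / D = 0.517
D = 155 / 0.517 = 299.8
Other denominator terms total 276
non-contacts = 299.8 − 276 ≈ 24

24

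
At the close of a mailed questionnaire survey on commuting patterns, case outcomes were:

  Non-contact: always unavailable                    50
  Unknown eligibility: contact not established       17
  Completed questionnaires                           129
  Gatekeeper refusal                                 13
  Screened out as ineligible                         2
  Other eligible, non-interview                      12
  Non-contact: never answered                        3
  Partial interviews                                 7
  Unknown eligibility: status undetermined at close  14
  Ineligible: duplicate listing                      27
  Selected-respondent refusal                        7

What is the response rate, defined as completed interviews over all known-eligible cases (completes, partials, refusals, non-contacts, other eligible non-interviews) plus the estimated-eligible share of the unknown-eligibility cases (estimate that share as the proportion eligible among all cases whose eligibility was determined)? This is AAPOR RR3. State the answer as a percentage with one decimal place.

Refusals = 13 + 7 = 20
Non-contacts = 3 + 50 = 53
Unknown eligibility = 17 + 14 = 31
Ineligible = 2 + 27 = 29
Num → 129
Determined eligible → 129 + 7 + 20 + 53 + 12 = 221
e = 221 / (221 + 29) = 221 / 250 = 0.8840
Eligible share of unknowns → 0.8840 × 31 = 27.40
Denom → 221 + 27.40 = 248.40
RR3 = 129 / 248.40 = 0.5193

51.9%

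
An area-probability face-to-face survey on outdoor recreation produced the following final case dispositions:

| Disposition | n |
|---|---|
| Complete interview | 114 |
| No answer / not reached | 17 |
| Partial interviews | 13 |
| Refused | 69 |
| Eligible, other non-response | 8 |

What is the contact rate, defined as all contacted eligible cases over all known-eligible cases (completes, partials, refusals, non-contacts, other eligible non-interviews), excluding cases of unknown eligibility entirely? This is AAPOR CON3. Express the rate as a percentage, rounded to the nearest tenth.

Numerator = 114 + 13 + 69 + 8 = 204
Denom = 114 + 13 + 69 + 17 + 8 = 221
CON3 = 204 / 221 = 0.9231

92.3%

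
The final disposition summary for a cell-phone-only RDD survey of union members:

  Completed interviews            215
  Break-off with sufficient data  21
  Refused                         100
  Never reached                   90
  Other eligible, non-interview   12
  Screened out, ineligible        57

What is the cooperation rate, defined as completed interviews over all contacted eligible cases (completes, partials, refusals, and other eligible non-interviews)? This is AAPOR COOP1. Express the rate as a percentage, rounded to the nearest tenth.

61.8%

Numerator → 215
Denom → 215 + 21 + 100 + 12 = 348
COOP1 = 215 / 348 = 0.6178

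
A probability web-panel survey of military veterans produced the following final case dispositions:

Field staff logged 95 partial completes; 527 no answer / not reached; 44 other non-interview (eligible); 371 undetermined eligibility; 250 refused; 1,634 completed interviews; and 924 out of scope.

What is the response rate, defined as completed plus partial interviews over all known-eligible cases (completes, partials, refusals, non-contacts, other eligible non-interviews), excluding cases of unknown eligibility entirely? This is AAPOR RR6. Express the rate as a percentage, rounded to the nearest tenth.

Top = 1634 + 95 = 1729
Denominator = 1634 + 95 + 250 + 527 + 44 = 2550
RR6 = 1729 / 2550 = 0.6780

67.8%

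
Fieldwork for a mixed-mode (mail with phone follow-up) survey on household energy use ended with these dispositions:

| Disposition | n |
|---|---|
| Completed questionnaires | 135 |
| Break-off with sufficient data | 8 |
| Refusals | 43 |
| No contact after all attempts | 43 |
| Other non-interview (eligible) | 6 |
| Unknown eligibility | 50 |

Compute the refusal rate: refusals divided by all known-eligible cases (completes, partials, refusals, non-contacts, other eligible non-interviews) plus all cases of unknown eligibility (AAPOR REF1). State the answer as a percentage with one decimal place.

15.1%

Numerator = 43
Base = 135 + 8 + 43 + 43 + 6 + 50 = 285
REF1 = 43 / 285 = 0.1509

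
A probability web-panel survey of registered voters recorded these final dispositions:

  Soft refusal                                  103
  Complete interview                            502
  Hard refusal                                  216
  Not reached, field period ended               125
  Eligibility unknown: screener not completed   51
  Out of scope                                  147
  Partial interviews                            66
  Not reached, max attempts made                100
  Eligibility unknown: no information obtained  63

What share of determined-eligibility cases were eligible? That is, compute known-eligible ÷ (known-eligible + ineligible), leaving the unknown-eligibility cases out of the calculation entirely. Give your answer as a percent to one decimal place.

Refused = 216 + 103 = 319
Non-contacts = 125 + 100 = 225
Eligibility not determined = 51 + 63 = 114
Determined eligible = 502 + 66 + 319 + 225 = 1112
e = 1112 / (1112 + 147) = 1112 / 1259 = 0.8832

88.3%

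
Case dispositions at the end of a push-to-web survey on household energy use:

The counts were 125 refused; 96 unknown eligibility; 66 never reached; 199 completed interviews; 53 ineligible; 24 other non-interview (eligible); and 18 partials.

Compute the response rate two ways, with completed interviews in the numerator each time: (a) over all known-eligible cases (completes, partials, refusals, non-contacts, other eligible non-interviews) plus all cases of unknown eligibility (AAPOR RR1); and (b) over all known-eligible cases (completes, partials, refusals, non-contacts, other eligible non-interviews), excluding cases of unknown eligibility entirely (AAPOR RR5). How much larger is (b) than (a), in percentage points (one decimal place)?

Num: 199
Denom: 199 + 18 + 125 + 66 + 24 + 96 = 528
RR1 = 199 / 528 = 0.3769
Denom: 199 + 18 + 125 + 66 + 24 = 432
RR5 = 199 / 432 = 0.4606
Difference = 46.06 − 37.69 = 8.37 percentage points

8.4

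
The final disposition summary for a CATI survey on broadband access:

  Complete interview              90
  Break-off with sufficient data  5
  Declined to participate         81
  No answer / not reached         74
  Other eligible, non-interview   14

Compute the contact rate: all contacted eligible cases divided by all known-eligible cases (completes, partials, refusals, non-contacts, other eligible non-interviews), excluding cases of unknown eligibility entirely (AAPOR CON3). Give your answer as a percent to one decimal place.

Num: 90 + 5 + 81 + 14 = 190
Denom: 90 + 5 + 81 + 74 + 14 = 264
CON3 = 190 / 264 = 0.7197

72.0%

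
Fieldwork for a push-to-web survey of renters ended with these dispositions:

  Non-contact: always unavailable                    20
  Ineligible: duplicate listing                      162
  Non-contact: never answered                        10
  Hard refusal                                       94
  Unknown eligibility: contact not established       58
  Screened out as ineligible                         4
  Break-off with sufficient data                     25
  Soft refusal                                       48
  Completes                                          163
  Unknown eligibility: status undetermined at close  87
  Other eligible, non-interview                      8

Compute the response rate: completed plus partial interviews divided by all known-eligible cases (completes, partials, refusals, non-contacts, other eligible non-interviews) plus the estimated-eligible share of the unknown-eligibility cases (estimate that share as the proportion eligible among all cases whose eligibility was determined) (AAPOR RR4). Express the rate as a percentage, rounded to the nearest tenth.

40.2%

Declined to participate = 94 + 48 = 142
No contact after all attempts = 10 + 20 = 30
Eligibility not determined = 58 + 87 = 145
Ineligible = 4 + 162 = 166
Numerator → 163 + 25 = 188
Eligible (known) → 163 + 25 + 142 + 30 + 8 = 368
e = 368 / (368 + 166) = 368 / 534 = 0.6891
e × U → 0.6891 × 145 = 99.92
Denominator → 368 + 99.92 = 467.92
RR4 = 188 / 467.92 = 0.4018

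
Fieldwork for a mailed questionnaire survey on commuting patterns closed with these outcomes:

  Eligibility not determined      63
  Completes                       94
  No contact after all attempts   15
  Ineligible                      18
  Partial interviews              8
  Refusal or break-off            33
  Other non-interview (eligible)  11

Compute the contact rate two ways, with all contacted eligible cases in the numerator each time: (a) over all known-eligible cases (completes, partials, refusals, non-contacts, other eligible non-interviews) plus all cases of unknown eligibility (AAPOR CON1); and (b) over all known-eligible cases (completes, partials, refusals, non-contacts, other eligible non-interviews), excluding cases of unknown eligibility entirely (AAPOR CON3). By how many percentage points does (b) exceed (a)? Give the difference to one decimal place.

Num → 94 + 8 + 33 + 11 = 146
Base → 94 + 8 + 33 + 15 + 11 + 63 = 224
CON1 = 146 / 224 = 0.6518
Base → 94 + 8 + 33 + 15 + 11 = 161
CON3 = 146 / 161 = 0.9068
Difference = 90.68 − 65.18 = 25.50 percentage points

25.5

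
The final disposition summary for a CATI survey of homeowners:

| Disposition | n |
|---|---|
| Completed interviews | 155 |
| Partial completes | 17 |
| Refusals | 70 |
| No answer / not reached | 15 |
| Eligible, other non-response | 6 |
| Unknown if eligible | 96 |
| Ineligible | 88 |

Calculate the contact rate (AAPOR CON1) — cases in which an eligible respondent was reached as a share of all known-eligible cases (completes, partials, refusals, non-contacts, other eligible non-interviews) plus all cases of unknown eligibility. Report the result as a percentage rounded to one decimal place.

Top: 155 + 17 + 70 + 6 = 248
Denom: 155 + 17 + 70 + 15 + 6 + 96 = 359
CON1 = 248 / 359 = 0.6908

69.1%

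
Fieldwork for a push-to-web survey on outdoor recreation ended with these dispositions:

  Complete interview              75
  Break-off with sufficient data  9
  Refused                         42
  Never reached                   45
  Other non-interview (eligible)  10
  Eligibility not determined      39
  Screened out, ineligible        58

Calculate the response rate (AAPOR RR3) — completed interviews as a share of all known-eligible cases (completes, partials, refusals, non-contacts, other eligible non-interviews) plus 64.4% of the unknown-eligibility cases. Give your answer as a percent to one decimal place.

Num: 75
Known eligible: 75 + 9 + 42 + 45 + 10 = 181
e × U: 0.6440 × 39 = 25.12
Denominator: 181 + 25.12 = 206.12
RR3 = 75 / 206.12 = 0.3639

36.4%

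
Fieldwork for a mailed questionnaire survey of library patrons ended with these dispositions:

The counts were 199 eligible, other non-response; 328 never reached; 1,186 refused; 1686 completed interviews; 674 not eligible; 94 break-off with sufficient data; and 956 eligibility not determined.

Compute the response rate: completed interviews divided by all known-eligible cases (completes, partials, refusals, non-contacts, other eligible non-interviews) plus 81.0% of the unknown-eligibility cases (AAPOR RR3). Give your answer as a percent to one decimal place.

Top → 1686
Known eligible → 1686 + 94 + 1186 + 328 + 199 = 3493
Estimated eligible among unknowns → 0.8100 × 956 = 774.36
Base → 3493 + 774.36 = 4267.36
RR3 = 1686 / 4267.36 = 0.3951

39.5%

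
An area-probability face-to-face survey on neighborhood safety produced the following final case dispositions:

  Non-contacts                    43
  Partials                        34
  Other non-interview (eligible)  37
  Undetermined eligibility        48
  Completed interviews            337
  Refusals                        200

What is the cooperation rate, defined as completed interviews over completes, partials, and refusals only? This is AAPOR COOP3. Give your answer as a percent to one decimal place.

Numerator = 337
Denom = 337 + 34 + 200 = 571
COOP3 = 337 / 571 = 0.5902

59.0%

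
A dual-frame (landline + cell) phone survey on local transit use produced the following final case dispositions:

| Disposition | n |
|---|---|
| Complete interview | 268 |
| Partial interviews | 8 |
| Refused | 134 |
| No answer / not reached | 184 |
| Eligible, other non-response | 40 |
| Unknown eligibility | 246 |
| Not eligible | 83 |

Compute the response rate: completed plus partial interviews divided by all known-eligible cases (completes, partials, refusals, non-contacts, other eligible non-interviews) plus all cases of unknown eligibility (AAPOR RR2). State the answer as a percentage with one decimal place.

31.4%

Num = 268 + 8 = 276
Denominator = 268 + 8 + 134 + 184 + 40 + 246 = 880
RR2 = 276 / 880 = 0.3136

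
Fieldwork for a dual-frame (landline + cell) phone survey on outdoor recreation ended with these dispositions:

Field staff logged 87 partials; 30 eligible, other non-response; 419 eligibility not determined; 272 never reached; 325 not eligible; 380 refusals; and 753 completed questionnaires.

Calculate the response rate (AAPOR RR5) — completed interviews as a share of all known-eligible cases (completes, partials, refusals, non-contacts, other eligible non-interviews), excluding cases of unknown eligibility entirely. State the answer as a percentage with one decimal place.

49.5%

Numerator = 753
Base = 753 + 87 + 380 + 272 + 30 = 1522
RR5 = 753 / 1522 = 0.4947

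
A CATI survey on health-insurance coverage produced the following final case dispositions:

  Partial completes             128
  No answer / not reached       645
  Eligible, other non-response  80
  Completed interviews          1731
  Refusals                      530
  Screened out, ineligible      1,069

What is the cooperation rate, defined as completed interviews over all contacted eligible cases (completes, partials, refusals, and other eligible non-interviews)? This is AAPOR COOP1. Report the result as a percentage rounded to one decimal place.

Num → 1731
Base → 1731 + 128 + 530 + 80 = 2469
COOP1 = 1731 / 2469 = 0.7011

70.1%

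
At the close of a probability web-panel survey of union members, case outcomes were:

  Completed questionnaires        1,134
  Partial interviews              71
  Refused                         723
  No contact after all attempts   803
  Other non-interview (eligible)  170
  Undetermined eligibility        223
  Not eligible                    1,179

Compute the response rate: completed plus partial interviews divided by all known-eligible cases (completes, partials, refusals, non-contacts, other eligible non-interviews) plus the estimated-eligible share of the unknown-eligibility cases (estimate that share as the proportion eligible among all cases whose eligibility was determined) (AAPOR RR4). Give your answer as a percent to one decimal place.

39.4%

Num: 1134 + 71 = 1205
Eligible (known): 1134 + 71 + 723 + 803 + 170 = 2901
e = 2901 / (2901 + 1179) = 2901 / 4080 = 0.7110
Eligible share of unknowns: 0.7110 × 223 = 158.55
Denom: 2901 + 158.55 = 3059.55
RR4 = 1205 / 3059.55 = 0.3938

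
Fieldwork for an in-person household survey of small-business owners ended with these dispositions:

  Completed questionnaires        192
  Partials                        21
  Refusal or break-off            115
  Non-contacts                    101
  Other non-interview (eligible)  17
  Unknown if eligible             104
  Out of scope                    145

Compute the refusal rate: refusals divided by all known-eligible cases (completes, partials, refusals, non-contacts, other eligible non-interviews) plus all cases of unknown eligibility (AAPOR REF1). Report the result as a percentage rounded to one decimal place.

Num = 115
Denom = 192 + 21 + 115 + 101 + 17 + 104 = 550
REF1 = 115 / 550 = 0.2091

20.9%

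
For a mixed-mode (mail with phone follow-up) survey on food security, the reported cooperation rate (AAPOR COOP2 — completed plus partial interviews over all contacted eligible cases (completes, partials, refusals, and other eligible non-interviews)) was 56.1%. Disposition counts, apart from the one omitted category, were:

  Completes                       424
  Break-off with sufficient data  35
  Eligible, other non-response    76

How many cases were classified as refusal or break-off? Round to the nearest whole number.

Num: 424 + 35 = 459
COOP2 = 459 / D = 0.561
D = 459 / 0.561 = 818.2
Other denominator terms total 535
refusal or break-off = 818.2 − 535 ≈ 283

283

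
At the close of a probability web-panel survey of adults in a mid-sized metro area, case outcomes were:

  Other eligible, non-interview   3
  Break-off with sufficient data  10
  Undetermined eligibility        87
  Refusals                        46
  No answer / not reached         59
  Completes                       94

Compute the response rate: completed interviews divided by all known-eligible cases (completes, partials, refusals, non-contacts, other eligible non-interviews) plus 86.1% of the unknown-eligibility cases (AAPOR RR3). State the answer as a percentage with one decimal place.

32.8%

Num = 94
Eligible (known) = 94 + 10 + 46 + 59 + 3 = 212
Estimated eligible among unknowns = 0.8610 × 87 = 74.91
Denom = 212 + 74.91 = 286.91
RR3 = 94 / 286.91 = 0.3276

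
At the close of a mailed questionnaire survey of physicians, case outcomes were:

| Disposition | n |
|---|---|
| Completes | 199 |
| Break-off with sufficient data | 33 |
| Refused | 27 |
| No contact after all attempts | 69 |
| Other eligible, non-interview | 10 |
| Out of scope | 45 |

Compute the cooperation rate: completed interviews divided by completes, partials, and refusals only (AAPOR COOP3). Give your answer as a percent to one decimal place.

Numerator: 199
Base: 199 + 33 + 27 = 259
COOP3 = 199 / 259 = 0.7683

76.8%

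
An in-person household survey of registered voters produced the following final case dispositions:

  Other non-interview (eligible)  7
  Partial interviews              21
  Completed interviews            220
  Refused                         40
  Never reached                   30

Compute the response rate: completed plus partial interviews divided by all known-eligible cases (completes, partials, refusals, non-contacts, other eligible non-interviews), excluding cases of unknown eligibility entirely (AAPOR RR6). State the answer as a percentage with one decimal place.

Numerator = 220 + 21 = 241
Base = 220 + 21 + 40 + 30 + 7 = 318
RR6 = 241 / 318 = 0.7579

75.8%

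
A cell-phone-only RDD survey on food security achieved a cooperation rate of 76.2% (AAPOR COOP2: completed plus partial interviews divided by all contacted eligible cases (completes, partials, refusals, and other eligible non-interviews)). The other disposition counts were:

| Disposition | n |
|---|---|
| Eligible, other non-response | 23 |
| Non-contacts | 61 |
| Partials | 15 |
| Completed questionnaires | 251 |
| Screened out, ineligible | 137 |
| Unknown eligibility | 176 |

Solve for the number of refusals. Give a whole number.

Numerator → 251 + 15 = 266
COOP2 = 266 / D = 0.762
D = 266 / 0.762 = 349.1
Other denominator terms total 289
refusals = 349.1 − 289 ≈ 60

60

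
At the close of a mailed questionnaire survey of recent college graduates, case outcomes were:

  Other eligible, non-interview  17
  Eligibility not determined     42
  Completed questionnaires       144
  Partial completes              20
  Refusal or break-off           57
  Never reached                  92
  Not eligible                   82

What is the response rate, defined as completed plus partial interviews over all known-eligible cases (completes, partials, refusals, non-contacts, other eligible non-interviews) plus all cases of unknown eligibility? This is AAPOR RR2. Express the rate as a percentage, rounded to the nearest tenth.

44.1%

Top: 144 + 20 = 164
Base: 144 + 20 + 57 + 92 + 17 + 42 = 372
RR2 = 164 / 372 = 0.4409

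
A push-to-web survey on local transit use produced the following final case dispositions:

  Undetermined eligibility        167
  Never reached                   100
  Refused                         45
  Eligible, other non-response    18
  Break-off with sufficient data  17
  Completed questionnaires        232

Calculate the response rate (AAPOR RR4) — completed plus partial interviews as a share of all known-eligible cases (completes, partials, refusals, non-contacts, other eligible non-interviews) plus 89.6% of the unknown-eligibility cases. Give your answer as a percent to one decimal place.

Top → 232 + 17 = 249
Eligible (known) → 232 + 17 + 45 + 100 + 18 = 412
Eligible share of unknowns → 0.8960 × 167 = 149.63
Denominator → 412 + 149.63 = 561.63
RR4 = 249 / 561.63 = 0.4434

44.3%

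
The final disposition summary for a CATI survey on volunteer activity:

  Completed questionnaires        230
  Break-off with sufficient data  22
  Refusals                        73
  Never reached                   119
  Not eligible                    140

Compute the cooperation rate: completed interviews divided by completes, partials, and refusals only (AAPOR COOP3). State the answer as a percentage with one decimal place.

70.8%

Top: 230
Denominator: 230 + 22 + 73 = 325
COOP3 = 230 / 325 = 0.7077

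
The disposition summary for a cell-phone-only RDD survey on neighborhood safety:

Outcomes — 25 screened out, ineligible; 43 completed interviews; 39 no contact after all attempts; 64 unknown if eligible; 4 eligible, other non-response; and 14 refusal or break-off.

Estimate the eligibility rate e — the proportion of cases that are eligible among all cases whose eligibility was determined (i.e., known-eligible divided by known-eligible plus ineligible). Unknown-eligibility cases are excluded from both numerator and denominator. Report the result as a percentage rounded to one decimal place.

Known eligible: 43 + 14 + 39 + 4 = 100
e = 100 / (100 + 25) = 100 / 125 = 0.8000

80.0%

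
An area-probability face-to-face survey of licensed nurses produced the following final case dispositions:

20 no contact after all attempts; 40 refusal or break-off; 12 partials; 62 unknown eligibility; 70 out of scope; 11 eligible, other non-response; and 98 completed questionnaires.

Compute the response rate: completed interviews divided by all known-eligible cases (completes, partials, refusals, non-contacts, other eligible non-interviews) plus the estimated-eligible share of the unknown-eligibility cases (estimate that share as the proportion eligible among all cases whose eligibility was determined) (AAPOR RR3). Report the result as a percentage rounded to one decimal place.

Num: 98
Eligible (known): 98 + 12 + 40 + 20 + 11 = 181
e = 181 / (181 + 70) = 181 / 251 = 0.7211
Estimated eligible among unknowns: 0.7211 × 62 = 44.71
Base: 181 + 44.71 = 225.71
RR3 = 98 / 225.71 = 0.4342

43.4%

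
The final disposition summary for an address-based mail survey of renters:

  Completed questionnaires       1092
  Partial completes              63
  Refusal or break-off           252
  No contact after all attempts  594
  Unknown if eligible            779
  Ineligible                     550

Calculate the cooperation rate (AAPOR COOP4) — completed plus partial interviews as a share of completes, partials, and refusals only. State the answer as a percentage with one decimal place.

Num → 1092 + 63 = 1155
Denominator → 1092 + 63 + 252 = 1407
COOP4 = 1155 / 1407 = 0.8209

82.1%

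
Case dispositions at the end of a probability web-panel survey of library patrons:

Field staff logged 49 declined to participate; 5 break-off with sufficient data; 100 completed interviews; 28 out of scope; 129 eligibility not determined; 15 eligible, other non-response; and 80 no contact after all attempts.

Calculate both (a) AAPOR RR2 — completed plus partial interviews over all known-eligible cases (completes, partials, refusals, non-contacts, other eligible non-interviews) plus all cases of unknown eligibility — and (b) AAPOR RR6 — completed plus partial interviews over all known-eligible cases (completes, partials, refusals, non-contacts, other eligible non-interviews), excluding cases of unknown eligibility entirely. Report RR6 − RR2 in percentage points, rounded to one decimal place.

14.4

Top: 100 + 5 = 105
Denom: 100 + 5 + 49 + 80 + 15 + 129 = 378
RR2 = 105 / 378 = 0.2778
Denom: 100 + 5 + 49 + 80 + 15 = 249
RR6 = 105 / 249 = 0.4217
Difference = 42.17 − 27.78 = 14.39 percentage points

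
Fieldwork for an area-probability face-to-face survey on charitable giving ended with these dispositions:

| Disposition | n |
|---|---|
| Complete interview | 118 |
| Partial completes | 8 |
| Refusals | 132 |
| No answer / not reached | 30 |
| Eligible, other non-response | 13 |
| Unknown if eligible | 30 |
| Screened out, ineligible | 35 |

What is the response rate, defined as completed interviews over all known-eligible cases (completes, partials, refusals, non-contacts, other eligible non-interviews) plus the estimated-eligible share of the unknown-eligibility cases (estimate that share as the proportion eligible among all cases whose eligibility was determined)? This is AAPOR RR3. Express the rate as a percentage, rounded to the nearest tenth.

36.0%

Numerator: 118
Determined eligible: 118 + 8 + 132 + 30 + 13 = 301
e = 301 / (301 + 35) = 301 / 336 = 0.8958
e × U: 0.8958 × 30 = 26.87
Denominator: 301 + 26.87 = 327.87
RR3 = 118 / 327.87 = 0.3599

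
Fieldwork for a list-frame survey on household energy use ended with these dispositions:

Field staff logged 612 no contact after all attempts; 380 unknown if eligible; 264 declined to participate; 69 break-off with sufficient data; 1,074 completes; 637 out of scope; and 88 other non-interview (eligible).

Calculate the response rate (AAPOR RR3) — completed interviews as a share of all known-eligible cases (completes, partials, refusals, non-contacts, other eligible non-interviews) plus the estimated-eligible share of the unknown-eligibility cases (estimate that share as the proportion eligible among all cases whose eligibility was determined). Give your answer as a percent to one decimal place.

Num → 1074
Known eligible → 1074 + 69 + 264 + 612 + 88 = 2107
e = 2107 / (2107 + 637) = 2107 / 2744 = 0.7679
Eligible share of unknowns → 0.7679 × 380 = 291.80
Denominator → 2107 + 291.80 = 2398.80
RR3 = 1074 / 2398.80 = 0.4477

44.8%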